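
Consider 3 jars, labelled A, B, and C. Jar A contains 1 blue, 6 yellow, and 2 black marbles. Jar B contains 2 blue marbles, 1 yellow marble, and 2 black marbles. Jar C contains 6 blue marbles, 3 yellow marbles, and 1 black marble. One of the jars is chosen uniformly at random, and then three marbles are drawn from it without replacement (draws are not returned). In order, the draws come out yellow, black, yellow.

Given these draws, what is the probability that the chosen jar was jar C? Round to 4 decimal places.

0.0654

The likelihood of the observed sequence under each hypothesis: P(data | jar A) = (6/9)(2/8)(5/7) = 0.11905; P(data | jar B) = (1/5)(2/4)(0/3) = 0; P(data | jar C) = (3/10)(1/9)(2/8) = 0.0083333.
Weighting by the prior gives 1/3 · 0.11905 = 0.039683, 1/3 · 0 = 0, 1/3 · 0.0083333 = 0.0027778; with total 0.04246.
So P(jar C | data) = (0.0027778) / (0.04246) = 0.065421.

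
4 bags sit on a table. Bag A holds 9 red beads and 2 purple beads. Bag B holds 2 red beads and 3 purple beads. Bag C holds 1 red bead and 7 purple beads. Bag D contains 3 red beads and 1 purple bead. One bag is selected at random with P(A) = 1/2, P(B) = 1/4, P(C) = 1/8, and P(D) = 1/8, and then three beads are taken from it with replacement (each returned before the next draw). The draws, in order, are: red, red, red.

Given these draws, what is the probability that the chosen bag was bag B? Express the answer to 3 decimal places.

For each hypothesis, P(data | H) works out to: P(data | bag A) = (9/11)(9/11)(9/11) = 0.54771; P(data | bag B) = (2/5)(2/5)(2/5) = 0.064; P(data | bag C) = (1/8)(1/8)(1/8) = 0.0019531; P(data | bag D) = (3/4)(3/4)(3/4) = 0.42188.
Weighting by the prior gives 1/2 · 0.54771 = 0.27385, 1/4 · 0.064 = 0.016, 1/8 · 0.0019531 = 0.00024414, 1/8 · 0.42188 = 0.052734; summing to 0.34283.
So P(bag B | data) = (0.016) / (0.34283) = 0.04667.

0.047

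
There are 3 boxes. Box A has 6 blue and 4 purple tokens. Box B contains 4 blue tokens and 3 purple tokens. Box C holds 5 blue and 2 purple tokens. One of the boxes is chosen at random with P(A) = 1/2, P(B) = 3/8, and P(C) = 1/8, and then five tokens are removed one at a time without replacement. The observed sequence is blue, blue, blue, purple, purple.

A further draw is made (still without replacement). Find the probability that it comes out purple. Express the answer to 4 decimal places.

For each hypothesis, P(data | H) works out to: P(data | box A) = (6/10)(5/9)(4/8)(4/7)(3/6) = 1/21; P(data | box B) = (4/7)(3/6)(2/5)(3/4)(2/3) = 2/35; P(data | box C) = (5/7)(4/6)(3/5)(2/4)(1/3) = 1/21.
The prior-weighted likelihoods are 1/2 · 1/21 = 1/42, 3/8 · 2/35 = 3/140, 1/8 · 1/21 = 1/168; with total 43/840.
Dividing through by the total gives posterior P(box A | data) = 20/43, P(box B | data) = 18/43, P(box C | data) = 5/43.
The predictive probability is P(purple next | data) = (2/5)(20/43) + (1/2)(18/43) + (0)(5/43) = 17/43.

0.3953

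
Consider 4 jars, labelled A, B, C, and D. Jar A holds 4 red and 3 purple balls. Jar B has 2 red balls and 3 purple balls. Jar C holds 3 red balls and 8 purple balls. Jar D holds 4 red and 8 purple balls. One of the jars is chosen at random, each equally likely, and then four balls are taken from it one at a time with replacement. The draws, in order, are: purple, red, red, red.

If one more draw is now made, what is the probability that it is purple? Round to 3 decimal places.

For each hypothesis, P(data | H) works out to: P(data | jar A) = (3/7)(4/7)(4/7)(4/7) = 0.079967; P(data | jar B) = (3/5)(2/5)(2/5)(2/5) = 0.0384; P(data | jar C) = (8/11)(3/11)(3/11)(3/11) = 0.014753; P(data | jar D) = (8/12)(4/12)(4/12)(4/12) = 0.024691.
Multiplying each by its prior: 1/4 · 0.079967 = 0.019992, 1/4 · 0.0384 = 0.0096, 1/4 · 0.014753 = 0.0036883, 1/4 · 0.024691 = 0.0061728; these sum to 0.039453.
Dividing through by the total gives posterior P(jar A | data) = 0.50672, P(jar B | data) = 0.24333, P(jar C | data) = 0.093486, P(jar D | data) = 0.15646.
The predictive probability is P(purple next | data) = (3/7)(0.50672) + (3/5)(0.24333) + (8/11)(0.093486) + (2/3)(0.15646) = 0.53546.

0.535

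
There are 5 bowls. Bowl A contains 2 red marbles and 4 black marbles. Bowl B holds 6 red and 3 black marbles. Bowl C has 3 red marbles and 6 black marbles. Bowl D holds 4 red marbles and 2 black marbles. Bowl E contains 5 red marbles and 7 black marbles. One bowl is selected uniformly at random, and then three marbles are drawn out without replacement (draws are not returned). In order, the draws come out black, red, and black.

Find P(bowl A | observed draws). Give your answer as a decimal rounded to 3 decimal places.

For each hypothesis, P(data | H) works out to: P(data | bowl A) = (4/6)(2/5)(3/4) = 0.2; P(data | bowl B) = (3/9)(6/8)(2/7) = 0.071429; P(data | bowl C) = (6/9)(3/8)(5/7) = 0.17857; P(data | bowl D) = (2/6)(4/5)(1/4) = 0.066667; P(data | bowl E) = (7/12)(5/11)(6/10) = 0.15909.
The prior-weighted likelihoods are 1/5 · 0.2 = 0.04, 1/5 · 0.071429 = 0.014286, 1/5 · 0.17857 = 0.035714, 1/5 · 0.066667 = 0.013333, 1/5 · 0.15909 = 0.031818; these sum to 0.13515.
By Bayes' rule, P(bowl A | data) = (0.04) / (0.13515) = 0.29596.

0.296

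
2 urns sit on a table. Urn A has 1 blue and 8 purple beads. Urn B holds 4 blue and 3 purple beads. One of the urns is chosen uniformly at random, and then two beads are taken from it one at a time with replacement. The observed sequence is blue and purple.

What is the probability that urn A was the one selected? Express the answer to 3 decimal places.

The likelihood of the observed sequence under each hypothesis: P(data | urn A) = (1/9)(8/9) = 0.098765; P(data | urn B) = (4/7)(3/7) = 0.2449.
Weighting by the prior gives 1/2 · 0.098765 = 0.049383, 1/2 · 0.2449 = 0.12245; summing to 0.17183.
So P(urn A | data) = (0.049383) / (0.17183) = 0.28739.

0.287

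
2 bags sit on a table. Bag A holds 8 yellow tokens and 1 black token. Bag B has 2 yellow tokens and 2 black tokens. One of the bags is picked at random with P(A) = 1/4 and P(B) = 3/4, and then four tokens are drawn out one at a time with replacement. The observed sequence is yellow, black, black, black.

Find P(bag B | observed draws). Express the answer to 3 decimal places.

For each hypothesis, P(data | H) works out to: P(data | bag A) = (8/9)(1/9)(1/9)(1/9) = 0.0012193; P(data | bag B) = (2/4)(2/4)(2/4)(2/4) = 0.0625.
The prior-weighted likelihoods are 1/4 · 0.0012193 = 0.00030483, 3/4 · 0.0625 = 0.046875; these sum to 0.04718.
Therefore the posterior P(bag B | data) = (0.046875) / (0.04718) = 0.99354.

0.994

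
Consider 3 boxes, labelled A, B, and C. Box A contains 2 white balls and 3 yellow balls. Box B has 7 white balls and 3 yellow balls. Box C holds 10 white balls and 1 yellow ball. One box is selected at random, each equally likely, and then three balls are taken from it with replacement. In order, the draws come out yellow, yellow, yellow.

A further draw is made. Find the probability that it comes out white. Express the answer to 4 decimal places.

For each hypothesis, P(data | H) works out to: P(data | box A) = (3/5)(3/5)(3/5) = 0.216; P(data | box B) = (3/10)(3/10)(3/10) = 0.027; P(data | box C) = (1/11)(1/11)(1/11) = 0.00075131.
Weighting by the prior gives 1/3 · 0.216 = 0.072, 1/3 · 0.027 = 0.009, 1/3 · 0.00075131 = 0.00025044; these sum to 0.08125.
Normalising, the posterior is P(box A | data) = 0.88615, P(box B | data) = 0.11077, P(box C | data) = 0.0030823.
So P(white next | data) = Σ P(white next | H) P(H | data) = (2/5)(0.88615) + (7/10)(0.11077) + (10/11)(0.0030823) = 0.4348.

0.4348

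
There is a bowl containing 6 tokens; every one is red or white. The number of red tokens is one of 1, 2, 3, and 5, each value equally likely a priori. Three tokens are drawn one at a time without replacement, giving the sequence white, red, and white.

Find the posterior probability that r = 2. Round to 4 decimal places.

0.3871

For each hypothesis, P(data | H) works out to: P(data | r = 1) = (5/6)(1/5)(4/4) = 1/6; P(data | r = 2) = (4/6)(2/5)(3/4) = 1/5; P(data | r = 3) = (3/6)(3/5)(2/4) = 3/20; P(data | r = 5) = (1/6)(5/5)(0/4) = 0.
The prior-weighted likelihoods are 1/4 · 1/6 = 1/24, 1/4 · 1/5 = 1/20, 1/4 · 3/20 = 3/80, 1/4 · 0 = 0; summing to 31/240.
By Bayes' rule, P(r = 2 | data) = (1/20) / (31/240) = 12/31.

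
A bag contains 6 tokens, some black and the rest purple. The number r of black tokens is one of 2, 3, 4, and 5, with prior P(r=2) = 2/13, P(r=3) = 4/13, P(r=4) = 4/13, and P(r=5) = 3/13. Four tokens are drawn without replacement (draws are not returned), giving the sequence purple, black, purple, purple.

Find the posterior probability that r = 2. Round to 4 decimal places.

The likelihood of the observed sequence under each hypothesis: P(data | r = 2) = (4/6)(2/5)(3/4)(2/3) = 2/15; P(data | r = 3) = (3/6)(3/5)(2/4)(1/3) = 1/20; P(data | r = 4) = (2/6)(4/5)(1/4)(0/3) = 0; P(data | r = 5) = (1/6)(5/5)(0/4) = 0.
Weighting by the prior gives 2/13 · 2/15 = 4/195, 4/13 · 1/20 = 1/65, 4/13 · 0 = 0, 3/13 · 0 = 0; these sum to 7/195.
Therefore the posterior P(r = 2 | data) = (4/195) / (7/195) = 4/7.

0.5714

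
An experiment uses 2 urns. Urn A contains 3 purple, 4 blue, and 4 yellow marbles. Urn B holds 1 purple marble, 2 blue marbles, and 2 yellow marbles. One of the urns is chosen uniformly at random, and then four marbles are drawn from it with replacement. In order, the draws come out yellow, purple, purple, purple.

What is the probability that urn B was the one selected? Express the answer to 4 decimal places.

0.3026

Compute the likelihood of the observed sequence for each case: P(data | urn A) = (4/11)(3/11)(3/11)(3/11) = 0.0073765; P(data | urn B) = (2/5)(1/5)(1/5)(1/5) = 0.0032.
Weighting by the prior gives 1/2 · 0.0073765 = 0.0036883, 1/2 · 0.0032 = 0.0016; summing to 0.0052883.
So P(urn B | data) = (0.0016) / (0.0052883) = 0.30256.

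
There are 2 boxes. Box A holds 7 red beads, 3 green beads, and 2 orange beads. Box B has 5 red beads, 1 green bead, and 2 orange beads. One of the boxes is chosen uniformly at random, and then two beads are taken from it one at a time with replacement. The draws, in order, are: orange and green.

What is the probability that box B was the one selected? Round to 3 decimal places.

Under each hypothesis, the probability of the observed sequence is: P(data | box A) = (2/12)(3/12) = 1/24; P(data | box B) = (2/8)(1/8) = 1/32.
Weighting by the prior gives 1/2 · 1/24 = 1/48, 1/2 · 1/32 = 1/64; these sum to 7/192.
So P(box B | data) = (1/64) / (7/192) = 3/7.

0.429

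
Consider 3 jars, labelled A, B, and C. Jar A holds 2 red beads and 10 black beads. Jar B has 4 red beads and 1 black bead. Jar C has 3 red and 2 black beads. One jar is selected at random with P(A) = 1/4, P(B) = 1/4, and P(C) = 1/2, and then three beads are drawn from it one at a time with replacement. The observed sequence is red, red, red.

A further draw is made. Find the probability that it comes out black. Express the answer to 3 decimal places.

0.294

Under each hypothesis, the probability of the observed sequence is: P(data | jar A) = (2/12)(2/12)(2/12) = 0.0046296; P(data | jar B) = (4/5)(4/5)(4/5) = 0.512; P(data | jar C) = (3/5)(3/5)(3/5) = 0.216.
Weighting by the prior gives 1/4 · 0.0046296 = 0.0011574, 1/4 · 0.512 = 0.128, 1/2 · 0.216 = 0.108; summing to 0.23716.
The posterior is then P(jar A | data) = 0.0048803, P(jar B | data) = 0.53973, P(jar C | data) = 0.45539.
So P(black next | data) = Σ P(black next | H) P(H | data) = (5/6)(0.0048803) + (1/5)(0.53973) + (2/5)(0.45539) = 0.29417.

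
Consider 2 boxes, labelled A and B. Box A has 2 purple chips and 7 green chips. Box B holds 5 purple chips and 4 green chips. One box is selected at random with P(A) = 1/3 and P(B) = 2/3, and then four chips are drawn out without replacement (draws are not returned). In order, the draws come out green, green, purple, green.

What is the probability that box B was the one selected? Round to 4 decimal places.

The likelihood of the observed sequence under each hypothesis: P(data | box A) = (7/9)(6/8)(2/7)(5/6) = 5/36; P(data | box B) = (4/9)(3/8)(5/7)(2/6) = 5/126.
Multiplying each by its prior: 1/3 · 5/36 = 5/108, 2/3 · 5/126 = 5/189; summing to 55/756.
So P(box B | data) = (5/189) / (55/756) = 4/11.

0.3636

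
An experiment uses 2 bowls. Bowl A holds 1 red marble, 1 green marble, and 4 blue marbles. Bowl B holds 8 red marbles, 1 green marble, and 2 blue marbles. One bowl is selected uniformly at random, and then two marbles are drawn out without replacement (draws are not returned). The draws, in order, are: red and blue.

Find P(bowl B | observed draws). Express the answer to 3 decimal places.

0.522

For each hypothesis, P(data | H) works out to: P(data | bowl A) = (1/6)(4/5) = 2/15; P(data | bowl B) = (8/11)(2/10) = 8/55.
Multiplying each by its prior: 1/2 · 2/15 = 1/15, 1/2 · 8/55 = 4/55; summing to 23/165.
Hence P(bowl B | data) = (4/55) / (23/165) = 12/23.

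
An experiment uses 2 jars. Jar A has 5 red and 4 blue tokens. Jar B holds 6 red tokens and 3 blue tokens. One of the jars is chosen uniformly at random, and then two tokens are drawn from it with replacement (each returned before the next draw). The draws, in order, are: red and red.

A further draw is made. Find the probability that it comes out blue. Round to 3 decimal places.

0.379

For each hypothesis, P(data | H) works out to: P(data | jar A) = (5/9)(5/9) = 25/81; P(data | jar B) = (6/9)(6/9) = 4/9.
The prior-weighted likelihoods are 1/2 · 25/81 = 25/162, 1/2 · 4/9 = 2/9; with total 61/162.
The posterior is then P(jar A | data) = 25/61, P(jar B | data) = 36/61.
Averaging over the posterior, P(blue next | data) = (4/9)(25/61) + (1/3)(36/61) = 208/549.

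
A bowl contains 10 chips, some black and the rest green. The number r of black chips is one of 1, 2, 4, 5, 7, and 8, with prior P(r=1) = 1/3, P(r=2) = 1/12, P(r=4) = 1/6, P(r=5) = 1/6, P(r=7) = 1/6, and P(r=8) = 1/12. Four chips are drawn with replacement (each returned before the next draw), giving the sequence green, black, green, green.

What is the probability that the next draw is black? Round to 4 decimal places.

Compute the likelihood of the observed sequence for each case: P(data | r = 1) = (9/10)(1/10)(9/10)(9/10) = 0.0729; P(data | r = 2) = (8/10)(2/10)(8/10)(8/10) = 0.1024; P(data | r = 4) = (6/10)(4/10)(6/10)(6/10) = 0.0864; P(data | r = 5) = (5/10)(5/10)(5/10)(5/10) = 0.0625; P(data | r = 7) = (3/10)(7/10)(3/10)(3/10) = 0.0189; P(data | r = 8) = (2/10)(8/10)(2/10)(2/10) = 0.0064.
Weighting by the prior gives 1/3 · 0.0729 = 0.0243, 1/12 · 0.1024 = 0.0085333, 1/6 · 0.0864 = 0.0144, 1/6 · 0.0625 = 0.010417, 1/6 · 0.0189 = 0.00315, 1/12 · 0.0064 = 0.00053333; these sum to 0.061333.
Normalising, the posterior is P(r = 1 | data) = 0.3962, P(r = 2 | data) = 0.13913, P(r = 4 | data) = 0.23478, P(r = 5 | data) = 0.16984, P(r = 7 | data) = 0.051359, P(r = 8 | data) = 0.0086957.
The predictive probability is P(black next | data) = (1/10)(0.3962) + (1/5)(0.13913) + (2/5)(0.23478) + (1/2)(0.16984) + (7/10)(0.051359) + (4/5)(0.0086957) = 0.28918.

0.2892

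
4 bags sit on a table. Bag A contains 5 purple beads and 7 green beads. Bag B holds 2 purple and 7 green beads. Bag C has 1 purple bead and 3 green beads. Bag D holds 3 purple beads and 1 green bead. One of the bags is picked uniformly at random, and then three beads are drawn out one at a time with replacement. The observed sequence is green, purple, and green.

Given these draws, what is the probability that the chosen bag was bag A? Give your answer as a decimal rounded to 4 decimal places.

0.3058

Under each hypothesis, the probability of the observed sequence is: P(data | bag A) = (7/12)(5/12)(7/12) = 0.14178; P(data | bag B) = (7/9)(2/9)(7/9) = 0.13443; P(data | bag C) = (3/4)(1/4)(3/4) = 0.14062; P(data | bag D) = (1/4)(3/4)(1/4) = 0.046875.
Weighting by the prior gives 1/4 · 0.14178 = 0.035446, 1/4 · 0.13443 = 0.033608, 1/4 · 0.14062 = 0.035156, 1/4 · 0.046875 = 0.011719; with total 0.11593.
Therefore the posterior P(bag A | data) = (0.035446) / (0.11593) = 0.30575.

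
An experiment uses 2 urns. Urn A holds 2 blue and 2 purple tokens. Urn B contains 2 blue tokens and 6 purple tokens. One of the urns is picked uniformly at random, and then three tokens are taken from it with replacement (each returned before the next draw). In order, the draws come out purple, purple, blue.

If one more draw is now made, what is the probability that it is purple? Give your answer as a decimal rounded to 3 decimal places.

For each hypothesis, P(data | H) works out to: P(data | urn A) = (2/4)(2/4)(2/4) = 1/8; P(data | urn B) = (6/8)(6/8)(2/8) = 9/64.
The prior-weighted likelihoods are 1/2 · 1/8 = 1/16, 1/2 · 9/64 = 9/128; these sum to 17/128.
Dividing through by the total gives posterior P(urn A | data) = 8/17, P(urn B | data) = 9/17.
The predictive probability is P(purple next | data) = (1/2)(8/17) + (3/4)(9/17) = 43/68.

0.632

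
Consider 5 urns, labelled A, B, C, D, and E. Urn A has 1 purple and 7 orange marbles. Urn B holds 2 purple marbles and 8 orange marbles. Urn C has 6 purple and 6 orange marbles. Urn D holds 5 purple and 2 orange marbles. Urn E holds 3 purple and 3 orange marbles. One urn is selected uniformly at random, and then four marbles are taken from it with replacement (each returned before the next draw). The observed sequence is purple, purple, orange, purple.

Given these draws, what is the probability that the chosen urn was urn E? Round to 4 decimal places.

0.2635

Under each hypothesis, the probability of the observed sequence is: P(data | urn A) = (1/8)(1/8)(7/8)(1/8) = 0.001709; P(data | urn B) = (2/10)(2/10)(8/10)(2/10) = 0.0064; P(data | urn C) = (6/12)(6/12)(6/12)(6/12) = 0.0625; P(data | urn D) = (5/7)(5/7)(2/7)(5/7) = 0.10412; P(data | urn E) = (3/6)(3/6)(3/6)(3/6) = 0.0625.
Multiplying each by its prior: 1/5 · 0.001709 = 0.0003418, 1/5 · 0.0064 = 0.00128, 1/5 · 0.0625 = 0.0125, 1/5 · 0.10412 = 0.020825, 1/5 · 0.0625 = 0.0125; with total 0.047446.
So P(urn E | data) = (0.0125) / (0.047446) = 0.26345.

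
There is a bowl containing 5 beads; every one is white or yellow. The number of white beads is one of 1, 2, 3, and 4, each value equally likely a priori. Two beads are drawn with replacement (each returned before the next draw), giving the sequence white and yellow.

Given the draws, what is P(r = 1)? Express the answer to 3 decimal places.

0.200

The likelihood of the observed sequence under each hypothesis: P(data | r = 1) = (1/5)(4/5) = 4/25; P(data | r = 2) = (2/5)(3/5) = 6/25; P(data | r = 3) = (3/5)(2/5) = 6/25; P(data | r = 4) = (4/5)(1/5) = 4/25.
Multiplying each by its prior: 1/4 · 4/25 = 1/25, 1/4 · 6/25 = 3/50, 1/4 · 6/25 = 3/50, 1/4 · 4/25 = 1/25; these sum to 1/5.
So P(r = 1 | data) = (1/25) / (1/5) = 1/5.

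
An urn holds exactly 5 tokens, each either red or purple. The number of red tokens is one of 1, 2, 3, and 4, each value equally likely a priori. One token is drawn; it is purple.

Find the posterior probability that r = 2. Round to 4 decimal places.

The likelihood of this draw under each hypothesis: P(data | r = 1) = (4/5) = 4/5; P(data | r = 2) = (3/5) = 3/5; P(data | r = 3) = (2/5) = 2/5; P(data | r = 4) = (1/5) = 1/5.
Multiplying each by its prior: 1/4 · 4/5 = 1/5, 1/4 · 3/5 = 3/20, 1/4 · 2/5 = 1/10, 1/4 · 1/5 = 1/20; these sum to 1/2.
So P(r = 2 | data) = (3/20) / (1/2) = 3/10.

0.3000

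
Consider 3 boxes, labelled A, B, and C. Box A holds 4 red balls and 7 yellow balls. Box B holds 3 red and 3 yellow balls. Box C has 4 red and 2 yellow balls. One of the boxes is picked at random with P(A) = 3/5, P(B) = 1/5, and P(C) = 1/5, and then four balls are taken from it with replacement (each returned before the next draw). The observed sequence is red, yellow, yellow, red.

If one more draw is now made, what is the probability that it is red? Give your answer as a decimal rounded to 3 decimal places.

0.450

Under each hypothesis, the probability of the observed sequence is: P(data | box A) = (4/11)(7/11)(7/11)(4/11) = 0.053548; P(data | box B) = (3/6)(3/6)(3/6)(3/6) = 0.0625; P(data | box C) = (4/6)(2/6)(2/6)(4/6) = 0.049383.
The prior-weighted likelihoods are 3/5 · 0.053548 = 0.032129, 1/5 · 0.0625 = 0.0125, 1/5 · 0.049383 = 0.0098765; summing to 0.054505.
Dividing through by the total gives posterior P(box A | data) = 0.58946, P(box B | data) = 0.22933, P(box C | data) = 0.1812.
The predictive probability is P(red next | data) = (4/11)(0.58946) + (1/2)(0.22933) + (2/3)(0.1812) = 0.44982.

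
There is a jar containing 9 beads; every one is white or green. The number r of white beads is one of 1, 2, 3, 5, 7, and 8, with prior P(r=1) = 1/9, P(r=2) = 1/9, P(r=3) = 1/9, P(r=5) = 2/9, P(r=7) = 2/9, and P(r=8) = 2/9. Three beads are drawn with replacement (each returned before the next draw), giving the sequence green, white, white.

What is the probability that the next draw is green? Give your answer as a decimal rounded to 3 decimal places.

For each hypothesis, P(data | H) works out to: P(data | r = 1) = (8/9)(1/9)(1/9) = 0.010974; P(data | r = 2) = (7/9)(2/9)(2/9) = 0.038409; P(data | r = 3) = (6/9)(3/9)(3/9) = 0.074074; P(data | r = 5) = (4/9)(5/9)(5/9) = 0.13717; P(data | r = 7) = (2/9)(7/9)(7/9) = 0.13443; P(data | r = 8) = (1/9)(8/9)(8/9) = 0.087791.
Weighting by the prior gives 1/9 · 0.010974 = 0.0012193, 1/9 · 0.038409 = 0.0042676, 1/9 · 0.074074 = 0.0082305, 2/9 · 0.13717 = 0.030483, 2/9 · 0.13443 = 0.029873, 2/9 · 0.087791 = 0.019509; summing to 0.093583.
Normalising, the posterior is P(r = 1 | data) = 0.013029, P(r = 2 | data) = 0.045603, P(r = 3 | data) = 0.087948, P(r = 5 | data) = 0.32573, P(r = 7 | data) = 0.31922, P(r = 8 | data) = 0.20847.
Averaging over the posterior, P(green next | data) = (8/9)(0.013029) + (7/9)(0.045603) + (2/3)(0.087948) + (4/9)(0.32573) + (2/9)(0.31922) + (1/9)(0.20847) = 0.34455.

0.345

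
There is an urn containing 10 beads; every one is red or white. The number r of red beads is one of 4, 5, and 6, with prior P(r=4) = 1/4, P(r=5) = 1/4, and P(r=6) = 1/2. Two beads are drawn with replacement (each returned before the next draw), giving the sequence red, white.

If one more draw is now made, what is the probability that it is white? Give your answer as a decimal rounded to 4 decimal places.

0.4753

Compute the likelihood of the observed sequence for each case: P(data | r = 4) = (4/10)(6/10) = 6/25; P(data | r = 5) = (5/10)(5/10) = 1/4; P(data | r = 6) = (6/10)(4/10) = 6/25.
Multiplying each by its prior: 1/4 · 6/25 = 3/50, 1/4 · 1/4 = 1/16, 1/2 · 6/25 = 3/25; summing to 97/400.
The posterior is then P(r = 4 | data) = 24/97, P(r = 5 | data) = 25/97, P(r = 6 | data) = 48/97.
Averaging over the posterior, P(white next | data) = (3/5)(24/97) + (1/2)(25/97) + (2/5)(48/97) = 461/970.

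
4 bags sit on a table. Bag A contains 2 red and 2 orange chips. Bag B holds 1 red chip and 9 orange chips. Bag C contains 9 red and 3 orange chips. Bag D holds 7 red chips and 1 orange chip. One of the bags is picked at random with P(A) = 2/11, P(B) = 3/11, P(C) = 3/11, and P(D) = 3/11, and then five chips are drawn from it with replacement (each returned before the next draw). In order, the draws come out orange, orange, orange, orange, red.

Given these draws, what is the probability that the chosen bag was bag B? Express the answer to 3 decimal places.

Compute the likelihood of the observed sequence for each case: P(data | bag A) = (2/4)(2/4)(2/4)(2/4)(2/4) = 0.03125; P(data | bag B) = (9/10)(9/10)(9/10)(9/10)(1/10) = 0.06561; P(data | bag C) = (3/12)(3/12)(3/12)(3/12)(9/12) = 0.0029297; P(data | bag D) = (1/8)(1/8)(1/8)(1/8)(7/8) = 0.00021362.
Multiplying each by its prior: 2/11 · 0.03125 = 0.0056818, 3/11 · 0.06561 = 0.017894, 3/11 · 0.0029297 = 0.00079901, 3/11 · 0.00021362 = 5.8261e-05; with total 0.024433.
Therefore the posterior P(bag B | data) = (0.017894) / (0.024433) = 0.73236.

0.732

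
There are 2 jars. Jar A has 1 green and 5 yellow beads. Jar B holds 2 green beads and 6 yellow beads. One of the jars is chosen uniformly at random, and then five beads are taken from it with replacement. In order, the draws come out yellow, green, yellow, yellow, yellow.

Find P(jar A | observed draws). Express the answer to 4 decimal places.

The likelihood of the observed sequence under each hypothesis: P(data | jar A) = (5/6)(1/6)(5/6)(5/6)(5/6) = 0.080376; P(data | jar B) = (6/8)(2/8)(6/8)(6/8)(6/8) = 0.079102.
Multiplying each by its prior: 1/2 · 0.080376 = 0.040188, 1/2 · 0.079102 = 0.039551; summing to 0.079739.
So P(jar A | data) = (0.040188) / (0.079739) = 0.50399.

0.5040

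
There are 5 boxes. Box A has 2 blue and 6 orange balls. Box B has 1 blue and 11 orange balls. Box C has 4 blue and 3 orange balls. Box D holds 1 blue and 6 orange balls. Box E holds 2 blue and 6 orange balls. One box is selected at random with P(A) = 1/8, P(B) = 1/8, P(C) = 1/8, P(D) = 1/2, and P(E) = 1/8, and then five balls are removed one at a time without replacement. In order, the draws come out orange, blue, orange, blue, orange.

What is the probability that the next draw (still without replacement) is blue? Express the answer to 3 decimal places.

For each hypothesis, P(data | H) works out to: P(data | box A) = (6/8)(2/7)(5/6)(1/5)(4/4) = 1/28; P(data | box B) = (11/12)(1/11)(10/10)(0/9) = 0; P(data | box C) = (3/7)(4/6)(2/5)(3/4)(1/3) = 1/35; P(data | box D) = (6/7)(1/6)(5/5)(0/4) = 0; P(data | box E) = (6/8)(2/7)(5/6)(1/5)(4/4) = 1/28.
The prior-weighted likelihoods are 1/8 · 1/28 = 1/224, 1/8 · 0 = 0, 1/8 · 1/35 = 1/280, 1/2 · 0 = 0, 1/8 · 1/28 = 1/224; these sum to 1/80.
Dividing through by the total gives posterior P(box A | data) = 5/14, P(box B | data) = 0, P(box C | data) = 2/7, P(box D | data) = 0, P(box E | data) = 5/14.
So P(blue next | data) = Σ P(blue next | H) P(H | data) = (0)(5/14) + (1)(2/7) + (0)(5/14) = 2/7.

0.286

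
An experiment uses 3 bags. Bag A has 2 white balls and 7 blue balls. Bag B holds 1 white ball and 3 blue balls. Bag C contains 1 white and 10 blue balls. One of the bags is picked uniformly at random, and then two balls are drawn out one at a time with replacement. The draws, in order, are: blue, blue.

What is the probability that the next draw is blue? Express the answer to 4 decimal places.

Compute the likelihood of the observed sequence for each case: P(data | bag A) = (7/9)(7/9) = 0.60494; P(data | bag B) = (3/4)(3/4) = 0.5625; P(data | bag C) = (10/11)(10/11) = 0.82645.
Weighting by the prior gives 1/3 · 0.60494 = 0.20165, 1/3 · 0.5625 = 0.1875, 1/3 · 0.82645 = 0.27548; summing to 0.66463.
The posterior is then P(bag A | data) = 0.3034, P(bag B | data) = 0.28211, P(bag C | data) = 0.41449.
The predictive probability is P(blue next | data) = (7/9)(0.3034) + (3/4)(0.28211) + (10/11)(0.41449) = 0.82437.

0.8244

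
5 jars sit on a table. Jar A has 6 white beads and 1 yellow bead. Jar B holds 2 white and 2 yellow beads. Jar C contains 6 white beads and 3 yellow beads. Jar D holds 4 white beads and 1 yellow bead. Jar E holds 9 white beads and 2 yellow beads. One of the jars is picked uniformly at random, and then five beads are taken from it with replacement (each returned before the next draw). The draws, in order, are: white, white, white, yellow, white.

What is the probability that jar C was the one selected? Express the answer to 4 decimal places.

The likelihood of the observed sequence under each hypothesis: P(data | jar A) = (6/7)(6/7)(6/7)(1/7)(6/7) = 0.077111; P(data | jar B) = (2/4)(2/4)(2/4)(2/4)(2/4) = 0.03125; P(data | jar C) = (6/9)(6/9)(6/9)(3/9)(6/9) = 0.065844; P(data | jar D) = (4/5)(4/5)(4/5)(1/5)(4/5) = 0.08192; P(data | jar E) = (9/11)(9/11)(9/11)(2/11)(9/11) = 0.081477.
Weighting by the prior gives 1/5 · 0.077111 = 0.015422, 1/5 · 0.03125 = 0.00625, 1/5 · 0.065844 = 0.013169, 1/5 · 0.08192 = 0.016384, 1/5 · 0.081477 = 0.016295; these sum to 0.06752.
So P(jar C | data) = (0.013169) / (0.06752) = 0.19503.

0.1950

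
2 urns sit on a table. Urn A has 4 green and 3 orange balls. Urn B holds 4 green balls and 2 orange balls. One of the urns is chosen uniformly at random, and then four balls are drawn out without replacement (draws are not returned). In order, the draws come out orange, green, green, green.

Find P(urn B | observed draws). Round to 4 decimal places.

0.6087

For each hypothesis, P(data | H) works out to: P(data | urn A) = (3/7)(4/6)(3/5)(2/4) = 3/35; P(data | urn B) = (2/6)(4/5)(3/4)(2/3) = 2/15.
The prior-weighted likelihoods are 1/2 · 3/35 = 3/70, 1/2 · 2/15 = 1/15; summing to 23/210.
Therefore the posterior P(urn B | data) = (1/15) / (23/210) = 14/23.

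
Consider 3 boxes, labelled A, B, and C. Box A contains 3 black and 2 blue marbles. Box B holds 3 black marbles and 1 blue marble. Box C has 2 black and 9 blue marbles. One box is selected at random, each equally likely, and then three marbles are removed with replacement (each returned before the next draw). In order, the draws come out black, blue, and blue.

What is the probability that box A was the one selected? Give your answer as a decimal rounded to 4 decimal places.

For each hypothesis, P(data | H) works out to: P(data | box A) = (3/5)(2/5)(2/5) = 0.096; P(data | box B) = (3/4)(1/4)(1/4) = 0.046875; P(data | box C) = (2/11)(9/11)(9/11) = 0.12171.
The prior-weighted likelihoods are 1/3 · 0.096 = 0.032, 1/3 · 0.046875 = 0.015625, 1/3 · 0.12171 = 0.040571; these sum to 0.088196.
So P(box A | data) = (0.032) / (0.088196) = 0.36283.

0.3628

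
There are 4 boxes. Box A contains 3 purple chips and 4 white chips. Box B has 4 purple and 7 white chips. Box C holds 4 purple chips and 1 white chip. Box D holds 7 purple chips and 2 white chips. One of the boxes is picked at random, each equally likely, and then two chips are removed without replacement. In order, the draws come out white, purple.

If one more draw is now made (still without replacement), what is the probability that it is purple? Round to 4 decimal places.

Compute the likelihood of the observed sequence for each case: P(data | box A) = (4/7)(3/6) = 0.28571; P(data | box B) = (7/11)(4/10) = 0.25455; P(data | box C) = (1/5)(4/4) = 0.2; P(data | box D) = (2/9)(7/8) = 0.19444.
Multiplying each by its prior: 1/4 · 0.28571 = 0.071429, 1/4 · 0.25455 = 0.063636, 1/4 · 0.2 = 0.05, 1/4 · 0.19444 = 0.048611; with total 0.23368.
Normalising, the posterior is P(box A | data) = 0.30567, P(box B | data) = 0.27233, P(box C | data) = 0.21397, P(box D | data) = 0.20803.
So P(purple next | data) = Σ P(purple next | H) P(H | data) = (2/5)(0.30567) + (1/3)(0.27233) + (1)(0.21397) + (6/7)(0.20803) = 0.60533.

0.6053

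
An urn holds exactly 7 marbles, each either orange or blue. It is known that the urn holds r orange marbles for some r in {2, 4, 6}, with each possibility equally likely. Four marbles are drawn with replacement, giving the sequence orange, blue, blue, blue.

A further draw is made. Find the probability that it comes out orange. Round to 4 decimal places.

0.3799

For each hypothesis, P(data | H) works out to: P(data | r = 2) = (2/7)(5/7)(5/7)(5/7) = 0.10412; P(data | r = 4) = (4/7)(3/7)(3/7)(3/7) = 0.044981; P(data | r = 6) = (6/7)(1/7)(1/7)(1/7) = 0.002499.
Multiplying each by its prior: 1/3 · 0.10412 = 0.034708, 1/3 · 0.044981 = 0.014994, 1/3 · 0.002499 = 0.00083299; summing to 0.050534.
Normalising, the posterior is P(r = 2 | data) = 0.68681, P(r = 4 | data) = 0.2967, P(r = 6 | data) = 0.016484.
So P(orange next | data) = Σ P(orange next | H) P(H | data) = (2/7)(0.68681) + (4/7)(0.2967) + (6/7)(0.016484) = 0.37991.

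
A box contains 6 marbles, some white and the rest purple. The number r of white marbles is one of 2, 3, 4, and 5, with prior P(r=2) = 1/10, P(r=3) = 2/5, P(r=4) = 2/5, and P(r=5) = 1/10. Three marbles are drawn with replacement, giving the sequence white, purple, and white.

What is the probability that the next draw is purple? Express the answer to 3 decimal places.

For each hypothesis, P(data | H) works out to: P(data | r = 2) = (2/6)(4/6)(2/6) = 0.074074; P(data | r = 3) = (3/6)(3/6)(3/6) = 0.125; P(data | r = 4) = (4/6)(2/6)(4/6) = 0.14815; P(data | r = 5) = (5/6)(1/6)(5/6) = 0.11574.
The prior-weighted likelihoods are 1/10 · 0.074074 = 0.0074074, 2/5 · 0.125 = 0.05, 2/5 · 0.14815 = 0.059259, 1/10 · 0.11574 = 0.011574; with total 0.12824.
The posterior is then P(r = 2 | data) = 0.057762, P(r = 3 | data) = 0.38989, P(r = 4 | data) = 0.46209, P(r = 5 | data) = 0.090253.
Averaging over the posterior, P(purple next | data) = (2/3)(0.057762) + (1/2)(0.38989) + (1/3)(0.46209) + (1/6)(0.090253) = 0.40253.

0.403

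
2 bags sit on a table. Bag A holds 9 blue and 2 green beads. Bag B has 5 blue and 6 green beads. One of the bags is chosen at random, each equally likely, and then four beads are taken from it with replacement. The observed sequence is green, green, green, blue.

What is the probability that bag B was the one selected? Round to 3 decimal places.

Under each hypothesis, the probability of the observed sequence is: P(data | bag A) = (2/11)(2/11)(2/11)(9/11) = 0.0049177; P(data | bag B) = (6/11)(6/11)(6/11)(5/11) = 0.073765.
Weighting by the prior gives 1/2 · 0.0049177 = 0.0024588, 1/2 · 0.073765 = 0.036883; with total 0.039342.
So P(bag B | data) = (0.036883) / (0.039342) = 0.9375.

0.938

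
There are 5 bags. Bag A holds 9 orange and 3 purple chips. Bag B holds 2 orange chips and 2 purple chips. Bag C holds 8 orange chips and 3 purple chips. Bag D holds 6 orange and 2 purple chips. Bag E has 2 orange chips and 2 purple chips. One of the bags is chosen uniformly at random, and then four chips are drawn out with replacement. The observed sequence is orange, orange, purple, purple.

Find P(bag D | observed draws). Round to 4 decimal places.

0.1498

Compute the likelihood of the observed sequence for each case: P(data | bag A) = (9/12)(9/12)(3/12)(3/12) = 0.035156; P(data | bag B) = (2/4)(2/4)(2/4)(2/4) = 0.0625; P(data | bag C) = (8/11)(8/11)(3/11)(3/11) = 0.039342; P(data | bag D) = (6/8)(6/8)(2/8)(2/8) = 0.035156; P(data | bag E) = (2/4)(2/4)(2/4)(2/4) = 0.0625.
Weighting by the prior gives 1/5 · 0.035156 = 0.0070313, 1/5 · 0.0625 = 0.0125, 1/5 · 0.039342 = 0.0078683, 1/5 · 0.035156 = 0.0070313, 1/5 · 0.0625 = 0.0125; these sum to 0.046931.
By Bayes' rule, P(bag D | data) = (0.0070313) / (0.046931) = 0.14982.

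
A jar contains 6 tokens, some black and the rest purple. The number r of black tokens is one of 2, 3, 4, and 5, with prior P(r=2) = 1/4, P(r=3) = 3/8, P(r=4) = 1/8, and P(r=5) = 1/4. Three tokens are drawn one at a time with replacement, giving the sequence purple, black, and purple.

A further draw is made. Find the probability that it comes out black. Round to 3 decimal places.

Under each hypothesis, the probability of the observed sequence is: P(data | r = 2) = (4/6)(2/6)(4/6) = 4/27; P(data | r = 3) = (3/6)(3/6)(3/6) = 1/8; P(data | r = 4) = (2/6)(4/6)(2/6) = 2/27; P(data | r = 5) = (1/6)(5/6)(1/6) = 5/216.
Weighting by the prior gives 1/4 · 4/27 = 1/27, 3/8 · 1/8 = 3/64, 1/8 · 2/27 = 1/108, 1/4 · 5/216 = 5/864; with total 19/192.
Normalising, the posterior is P(r = 2 | data) = 0.37427, P(r = 3 | data) = 0.47368, P(r = 4 | data) = 0.093567, P(r = 5 | data) = 0.05848.
The predictive probability is P(black next | data) = (1/3)(0.37427) + (1/2)(0.47368) + (2/3)(0.093567) + (5/6)(0.05848) = 0.47271.

0.473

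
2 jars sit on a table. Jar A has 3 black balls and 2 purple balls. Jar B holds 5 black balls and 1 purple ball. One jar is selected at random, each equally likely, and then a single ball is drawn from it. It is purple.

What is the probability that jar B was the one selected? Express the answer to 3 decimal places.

0.294

For each hypothesis, P(data | H) works out to: P(data | jar A) = (2/5) = 2/5; P(data | jar B) = (1/6) = 1/6.
The prior-weighted likelihoods are 1/2 · 2/5 = 1/5, 1/2 · 1/6 = 1/12; summing to 17/60.
So P(jar B | data) = (1/12) / (17/60) = 5/17.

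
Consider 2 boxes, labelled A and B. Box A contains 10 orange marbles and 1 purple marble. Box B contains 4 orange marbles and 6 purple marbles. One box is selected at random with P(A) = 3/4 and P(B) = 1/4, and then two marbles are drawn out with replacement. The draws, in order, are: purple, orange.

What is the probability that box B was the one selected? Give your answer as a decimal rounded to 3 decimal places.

0.492

For each hypothesis, P(data | H) works out to: P(data | box A) = (1/11)(10/11) = 0.082645; P(data | box B) = (6/10)(4/10) = 0.24.
The prior-weighted likelihoods are 3/4 · 0.082645 = 0.061983, 1/4 · 0.24 = 0.06; these sum to 0.12198.
Hence P(box B | data) = (0.06) / (0.12198) = 0.49187.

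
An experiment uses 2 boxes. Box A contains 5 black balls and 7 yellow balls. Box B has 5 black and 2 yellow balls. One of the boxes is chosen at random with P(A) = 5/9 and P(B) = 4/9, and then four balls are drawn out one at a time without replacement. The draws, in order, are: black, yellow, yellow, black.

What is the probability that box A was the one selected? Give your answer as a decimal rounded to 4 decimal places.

0.6499

Under each hypothesis, the probability of the observed sequence is: P(data | box A) = (5/12)(7/11)(6/10)(4/9) = 0.070707; P(data | box B) = (5/7)(2/6)(1/5)(4/4) = 0.047619.
The prior-weighted likelihoods are 5/9 · 0.070707 = 0.039282, 4/9 · 0.047619 = 0.021164; summing to 0.060446.
Hence P(box A | data) = (0.039282) / (0.060446) = 0.64987.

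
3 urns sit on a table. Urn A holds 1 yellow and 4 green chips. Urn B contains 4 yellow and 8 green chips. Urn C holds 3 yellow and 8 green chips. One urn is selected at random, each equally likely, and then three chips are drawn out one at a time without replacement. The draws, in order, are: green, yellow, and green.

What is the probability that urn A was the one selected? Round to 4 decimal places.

0.3708

Under each hypothesis, the probability of the observed sequence is: P(data | urn A) = (4/5)(1/4)(3/3) = 1/5; P(data | urn B) = (8/12)(4/11)(7/10) = 28/165; P(data | urn C) = (8/11)(3/10)(7/9) = 28/165.
Multiplying each by its prior: 1/3 · 1/5 = 1/15, 1/3 · 28/165 = 28/495, 1/3 · 28/165 = 28/495; summing to 89/495.
Therefore the posterior P(urn A | data) = (1/15) / (89/495) = 33/89.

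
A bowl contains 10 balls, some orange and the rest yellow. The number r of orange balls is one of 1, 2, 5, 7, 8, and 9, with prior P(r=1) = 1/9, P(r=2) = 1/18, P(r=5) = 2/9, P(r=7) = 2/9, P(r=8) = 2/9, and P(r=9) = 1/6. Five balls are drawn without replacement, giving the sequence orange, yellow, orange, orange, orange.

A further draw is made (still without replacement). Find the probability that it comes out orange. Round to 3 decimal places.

Compute the likelihood of the observed sequence for each case: P(data | r = 1) = (1/10)(9/9)(0/8) = 0; P(data | r = 2) = (2/10)(8/9)(1/8)(0/7) = 0; P(data | r = 5) = (5/10)(5/9)(4/8)(3/7)(2/6) = 0.019841; P(data | r = 7) = (7/10)(3/9)(6/8)(5/7)(4/6) = 0.083333; P(data | r = 8) = (8/10)(2/9)(7/8)(6/7)(5/6) = 0.11111; P(data | r = 9) = (9/10)(1/9)(8/8)(7/7)(6/6) = 0.1.
Multiplying each by its prior: 1/9 · 0 = 0, 1/18 · 0 = 0, 2/9 · 0.019841 = 0.0044092, 2/9 · 0.083333 = 0.018519, 2/9 · 0.11111 = 0.024691, 1/6 · 0.1 = 0.016667; summing to 0.064286.
Normalising, the posterior is P(r = 1 | data) = 0, P(r = 2 | data) = 0, P(r = 5 | data) = 0.068587, P(r = 7 | data) = 0.28807, P(r = 8 | data) = 0.38409, P(r = 9 | data) = 0.25926.
Averaging over the posterior, P(orange next | data) = (1/5)(0.068587) + (3/5)(0.28807) + (4/5)(0.38409) + (1)(0.25926) = 0.75309.

0.753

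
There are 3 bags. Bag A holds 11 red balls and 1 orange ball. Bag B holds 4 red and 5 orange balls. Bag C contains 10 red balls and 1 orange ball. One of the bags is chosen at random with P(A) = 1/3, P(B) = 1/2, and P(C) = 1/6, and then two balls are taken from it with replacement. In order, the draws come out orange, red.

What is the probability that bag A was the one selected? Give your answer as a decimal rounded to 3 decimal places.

0.157

For each hypothesis, P(data | H) works out to: P(data | bag A) = (1/12)(11/12) = 0.076389; P(data | bag B) = (5/9)(4/9) = 0.24691; P(data | bag C) = (1/11)(10/11) = 0.082645.
Multiplying each by its prior: 1/3 · 0.076389 = 0.025463, 1/2 · 0.24691 = 0.12346, 1/6 · 0.082645 = 0.013774; these sum to 0.16269.
Hence P(bag A | data) = (0.025463) / (0.16269) = 0.15651.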